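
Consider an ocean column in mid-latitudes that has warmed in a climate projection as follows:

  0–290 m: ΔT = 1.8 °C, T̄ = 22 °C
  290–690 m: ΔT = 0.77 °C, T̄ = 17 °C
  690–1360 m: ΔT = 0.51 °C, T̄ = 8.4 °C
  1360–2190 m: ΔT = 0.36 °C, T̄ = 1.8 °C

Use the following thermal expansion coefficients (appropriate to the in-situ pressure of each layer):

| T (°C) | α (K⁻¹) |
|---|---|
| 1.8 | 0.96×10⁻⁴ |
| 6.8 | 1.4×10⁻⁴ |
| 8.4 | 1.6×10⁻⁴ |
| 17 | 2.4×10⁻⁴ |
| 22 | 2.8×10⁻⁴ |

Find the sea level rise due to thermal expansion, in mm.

about 303 mm

Layer 1 at 22 °C → α = 2.8×10⁻⁴ K⁻¹
Layer 2 at 17 °C → α = 2.4×10⁻⁴ K⁻¹
Layer 3 at 8.4 °C → α = 1.6×10⁻⁴ K⁻¹
Layer 4 at 1.8 °C → α = 0.96×10⁻⁴ K⁻¹
0–290 m: 2.8×10⁻⁴ × 1.8 × 290 = 0.14616 m
Layer 2: 2.4×10⁻⁴ × 0.77 × 400 = 0.07392 m
690–1360 m: 0.51 × 1.6×10⁻⁴ × 670 = 0.054672 m
1360–2190 m: 0.96×10⁻⁴ × 830 × 0.36 = 0.0286848 m
Δh = 0.14616 + 0.07392 + 0.054672 + 0.0286848 = 0.3034368 m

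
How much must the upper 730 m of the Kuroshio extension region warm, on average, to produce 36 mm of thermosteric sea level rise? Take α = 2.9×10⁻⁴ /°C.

about 0.170 °C

ΔT = Δh/(αH) = 0.036 / (2.9×10⁻⁴ × 730) ≈ 0.1701 °C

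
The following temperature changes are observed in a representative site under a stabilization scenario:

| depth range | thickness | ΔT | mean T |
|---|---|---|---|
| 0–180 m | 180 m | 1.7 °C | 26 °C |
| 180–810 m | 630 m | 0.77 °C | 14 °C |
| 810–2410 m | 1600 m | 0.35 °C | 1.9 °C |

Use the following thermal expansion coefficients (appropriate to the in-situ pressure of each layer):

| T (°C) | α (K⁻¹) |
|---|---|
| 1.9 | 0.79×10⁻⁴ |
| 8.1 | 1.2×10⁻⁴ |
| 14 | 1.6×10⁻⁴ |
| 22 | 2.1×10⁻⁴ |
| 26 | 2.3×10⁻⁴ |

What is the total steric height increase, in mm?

about 192 mm

Layer 1 at 26 °C → α = 2.3×10⁻⁴ K⁻¹
Layer 2 at 14 °C → α = 1.6×10⁻⁴ K⁻¹
Layer 3 at 1.9 °C → α = 0.79×10⁻⁴ K⁻¹
1.7 × 2.3×10⁻⁴ × 180 = 0.07038 m
0.77 × 630 × 1.6×10⁻⁴ = 0.077616 m
Layer 3: 0.79×10⁻⁴ × 1600 × 0.35 = 0.04424 m
Δh = 0.07038 + 0.077616 + 0.04424 = 0.192236 m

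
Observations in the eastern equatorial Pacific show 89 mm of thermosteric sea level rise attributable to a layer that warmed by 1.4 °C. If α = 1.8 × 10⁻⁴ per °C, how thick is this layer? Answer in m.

H = Δh/(αΔT) = 0.089 / (1.8×10⁻⁴ × 1.4) ≈ 353.2 m

350 m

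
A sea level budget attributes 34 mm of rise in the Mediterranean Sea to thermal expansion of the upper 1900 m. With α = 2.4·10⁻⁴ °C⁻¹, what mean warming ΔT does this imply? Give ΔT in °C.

ΔT = Δh/(αH) = 0.034 / (2.4×10⁻⁴ × 1900) ≈ 0.07456 °C

0.0746 °C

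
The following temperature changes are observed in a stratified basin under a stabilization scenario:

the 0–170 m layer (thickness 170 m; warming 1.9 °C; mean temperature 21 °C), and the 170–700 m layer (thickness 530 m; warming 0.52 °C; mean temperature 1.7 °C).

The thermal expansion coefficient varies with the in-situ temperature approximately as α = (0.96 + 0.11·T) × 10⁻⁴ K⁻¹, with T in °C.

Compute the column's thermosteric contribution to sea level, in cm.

Layer 1: α = (0.96 + 0.11×21)×10⁻⁴ = 3.27×10⁻⁴ K⁻¹
Layer 2: α = (0.96 + 0.11×1.7)×10⁻⁴ = 1.147×10⁻⁴ K⁻¹
0–170 m: 3.27×10⁻⁴ × 1.9 × 170 = 0.105621 m
170–700 m: 530 × 1.147×10⁻⁴ × 0.52 = 0.03161132 m
Δh = 0.105621 + 0.03161132 = 0.13723232 m

about 14 cm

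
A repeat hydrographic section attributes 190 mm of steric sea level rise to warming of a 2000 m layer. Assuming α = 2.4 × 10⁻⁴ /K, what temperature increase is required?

0.396 °C

ΔT = Δh/(αH) = 0.19 / (2.4×10⁻⁴ × 2000) ≈ 0.3958 °C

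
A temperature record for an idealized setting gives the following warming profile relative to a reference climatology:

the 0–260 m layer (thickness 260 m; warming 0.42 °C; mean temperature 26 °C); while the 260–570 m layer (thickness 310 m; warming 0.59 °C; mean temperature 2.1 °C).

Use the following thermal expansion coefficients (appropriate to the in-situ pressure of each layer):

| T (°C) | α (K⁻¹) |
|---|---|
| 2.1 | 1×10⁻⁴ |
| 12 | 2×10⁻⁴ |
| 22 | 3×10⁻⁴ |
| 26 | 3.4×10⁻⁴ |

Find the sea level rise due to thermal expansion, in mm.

Δh = 55.4 mm

Layer 1 at 26 °C → α = 3.4×10⁻⁴ K⁻¹
Layer 2 at 2.1 °C → α = 1×10⁻⁴ K⁻¹
3.4×10⁻⁴ × 260 × 0.42 = 0.037128 m
310 × 1×10⁻⁴ × 0.59 = 0.01829 m
Δh = 0.037128 + 0.01829 = 0.055418 m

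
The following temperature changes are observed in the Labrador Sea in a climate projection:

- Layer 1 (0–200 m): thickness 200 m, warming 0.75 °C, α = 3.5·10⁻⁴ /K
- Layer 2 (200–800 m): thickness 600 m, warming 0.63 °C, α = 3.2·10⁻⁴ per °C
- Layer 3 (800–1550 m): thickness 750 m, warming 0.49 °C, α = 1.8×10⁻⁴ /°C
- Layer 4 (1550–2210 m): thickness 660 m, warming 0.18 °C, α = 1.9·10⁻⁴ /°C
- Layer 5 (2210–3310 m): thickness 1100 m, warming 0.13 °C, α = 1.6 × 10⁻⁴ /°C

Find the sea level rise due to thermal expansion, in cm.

Layer 1: 0.75 × 200 × 3.5×10⁻⁴ = 0.05250 m
600 × 3.2×10⁻⁴ × 0.63 = 0.12096 m
Layer 3: 0.49 × 1.8×10⁻⁴ × 750 = 0.06615 m
Layer 4: 0.18 × 660 × 1.9×10⁻⁴ = 0.022572 m
1.6×10⁻⁴ × 0.13 × 1100 = 0.02288 m
Δh = 0.05250 + 0.12096 + 0.06615 + 0.022572 + 0.02288 = 0.285062 m

about 28.5 cm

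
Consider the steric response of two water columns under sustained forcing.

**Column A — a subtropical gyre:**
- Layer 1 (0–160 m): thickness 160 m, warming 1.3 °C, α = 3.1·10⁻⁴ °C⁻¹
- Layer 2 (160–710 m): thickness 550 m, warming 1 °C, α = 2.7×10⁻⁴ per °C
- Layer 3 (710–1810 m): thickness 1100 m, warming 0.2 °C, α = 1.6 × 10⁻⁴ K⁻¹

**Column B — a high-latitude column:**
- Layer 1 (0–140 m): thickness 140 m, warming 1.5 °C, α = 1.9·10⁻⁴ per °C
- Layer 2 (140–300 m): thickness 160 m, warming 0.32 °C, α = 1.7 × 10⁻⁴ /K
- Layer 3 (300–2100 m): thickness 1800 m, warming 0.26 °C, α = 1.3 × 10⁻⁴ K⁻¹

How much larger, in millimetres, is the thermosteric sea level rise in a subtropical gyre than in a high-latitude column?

140 mm larger

A 3.1×10⁻⁴ × 160 × 1.3 = 0.06448 m
A 160–710 m: 1 × 550 × 2.7×10⁻⁴ = 0.14850 m
A 1.6×10⁻⁴ × 1100 × 0.2 = 0.03520 m
A total: 0.24818 m
B 1.5 × 1.9×10⁻⁴ × 140 = 0.03990 m
B 160 × 0.32 × 1.7×10⁻⁴ = 0.008704 m
B 0.26 × 1800 × 1.3×10⁻⁴ = 0.06084 m
B total: 0.109444 m
Difference: 0.24818 − 0.109444 = 0.138736 m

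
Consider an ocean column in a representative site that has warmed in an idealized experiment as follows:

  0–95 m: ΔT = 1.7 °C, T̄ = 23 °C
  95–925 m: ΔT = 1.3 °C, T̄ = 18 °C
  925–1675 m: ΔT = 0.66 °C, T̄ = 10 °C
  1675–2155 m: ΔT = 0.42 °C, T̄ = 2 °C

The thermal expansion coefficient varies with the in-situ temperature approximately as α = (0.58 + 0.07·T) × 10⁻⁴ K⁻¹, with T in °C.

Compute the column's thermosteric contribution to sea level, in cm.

31.2 cm

Layer 1: α = (0.58 + 0.07×23)×10⁻⁴ = 2.19×10⁻⁴ K⁻¹
Layer 2: α = (0.58 + 0.07×18)×10⁻⁴ = 1.84×10⁻⁴ K⁻¹
Layer 3: α = (0.58 + 0.07×10)×10⁻⁴ = 1.28×10⁻⁴ K⁻¹
Layer 4: α = (0.58 + 0.07×2)×10⁻⁴ = 0.72×10⁻⁴ K⁻¹
Layer 1: 2.19×10⁻⁴ × 1.7 × 95 = 0.0353685 m
95–925 m: 1.3 × 1.84×10⁻⁴ × 830 = 0.198536 m
Layer 3: 750 × 0.66 × 1.28×10⁻⁴ = 0.06336 m
Layer 4: 0.72×10⁻⁴ × 0.42 × 480 = 0.0145152 m
Δh = 0.0353685 + 0.198536 + 0.06336 + 0.0145152 = 0.3117797 m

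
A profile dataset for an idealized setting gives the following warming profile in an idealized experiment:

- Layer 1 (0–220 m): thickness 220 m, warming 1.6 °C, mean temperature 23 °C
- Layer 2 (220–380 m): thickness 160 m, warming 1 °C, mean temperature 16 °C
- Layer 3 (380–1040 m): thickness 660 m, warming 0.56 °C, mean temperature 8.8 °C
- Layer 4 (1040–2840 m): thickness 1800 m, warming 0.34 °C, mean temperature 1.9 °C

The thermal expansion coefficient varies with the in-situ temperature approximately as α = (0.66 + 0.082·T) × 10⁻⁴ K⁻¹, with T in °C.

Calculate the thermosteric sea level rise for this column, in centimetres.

about 22.2 cm

Layer 1: α = (0.66 + 0.082×23)×10⁻⁴ = 2.546×10⁻⁴ K⁻¹
Layer 2: α = (0.66 + 0.082×16)×10⁻⁴ = 1.972×10⁻⁴ K⁻¹
Layer 3: α = (0.66 + 0.082×8.8)×10⁻⁴ = 1.3816×10⁻⁴ K⁻¹
Layer 4: α = (0.66 + 0.082×1.9)×10⁻⁴ = 0.8158×10⁻⁴ K⁻¹
0–220 m: 1.6 × 2.546×10⁻⁴ × 220 = 0.0896192 m
160 × 1 × 1.972×10⁻⁴ = 0.031552 m
380–1040 m: 660 × 1.3816×10⁻⁴ × 0.56 = 0.051063936 m
1040–2840 m: 0.34 × 1800 × 0.8158×10⁻⁴ = 0.04992696 m
Δh = 0.0896192 + 0.031552 + 0.051063936 + 0.04992696 = 0.222162096 m ≈ 22.2 cm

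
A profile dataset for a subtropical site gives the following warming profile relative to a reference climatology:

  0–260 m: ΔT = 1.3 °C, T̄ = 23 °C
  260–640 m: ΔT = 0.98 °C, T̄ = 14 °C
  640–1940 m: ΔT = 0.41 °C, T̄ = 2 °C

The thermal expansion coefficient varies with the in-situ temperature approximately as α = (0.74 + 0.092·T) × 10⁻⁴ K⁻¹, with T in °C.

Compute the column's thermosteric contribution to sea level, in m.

Layer 1: α = (0.74 + 0.092×23)×10⁻⁴ = 2.856×10⁻⁴ K⁻¹
Layer 2: α = (0.74 + 0.092×14)×10⁻⁴ = 2.028×10⁻⁴ K⁻¹
Layer 3: α = (0.74 + 0.092×2)×10⁻⁴ = 0.924×10⁻⁴ K⁻¹
0–260 m: 2.856×10⁻⁴ × 1.3 × 260 = 0.0965328 m
2.028×10⁻⁴ × 0.98 × 380 = 0.07552272 m
640–1940 m: 1300 × 0.41 × 0.924×10⁻⁴ = 0.0492492 m
Δh = 0.0965328 + 0.07552272 + 0.0492492 = 0.22130472 m

about 0.22 m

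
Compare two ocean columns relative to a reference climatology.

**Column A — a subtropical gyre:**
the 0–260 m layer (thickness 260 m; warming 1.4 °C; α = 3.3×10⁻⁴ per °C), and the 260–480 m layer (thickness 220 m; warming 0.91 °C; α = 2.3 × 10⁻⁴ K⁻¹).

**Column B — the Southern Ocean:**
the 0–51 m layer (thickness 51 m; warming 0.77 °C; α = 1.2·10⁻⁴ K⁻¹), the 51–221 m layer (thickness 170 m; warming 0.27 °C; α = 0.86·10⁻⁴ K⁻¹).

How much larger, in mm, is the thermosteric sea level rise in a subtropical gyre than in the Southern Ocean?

158 mm larger

A 1.4 × 260 × 3.3×10⁻⁴ = 0.12012 m
A 2.3×10⁻⁴ × 220 × 0.91 = 0.046046 m
A total: 0.166166 m
B 0–51 m: 0.77 × 1.2×10⁻⁴ × 51 = 0.0047124 m
B Layer 2: 0.86×10⁻⁴ × 0.27 × 170 = 0.0039474 m
B total: 0.0086598 m
Difference: 0.166166 − 0.0086598 = 0.1575062 m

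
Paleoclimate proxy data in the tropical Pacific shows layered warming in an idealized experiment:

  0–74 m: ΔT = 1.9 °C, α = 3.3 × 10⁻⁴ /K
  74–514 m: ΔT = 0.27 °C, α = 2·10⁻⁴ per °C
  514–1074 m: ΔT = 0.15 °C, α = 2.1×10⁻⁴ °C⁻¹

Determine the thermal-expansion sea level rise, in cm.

8.78 cm of thermosteric rise

74 × 3.3×10⁻⁴ × 1.9 = 0.046398 m
Layer 2: 440 × 0.27 × 2×10⁻⁴ = 0.02376 m
0.15 × 2.1×10⁻⁴ × 560 = 0.01764 m
Δh = 0.046398 + 0.02376 + 0.01764 = 0.087798 m ≈ 8.78 cm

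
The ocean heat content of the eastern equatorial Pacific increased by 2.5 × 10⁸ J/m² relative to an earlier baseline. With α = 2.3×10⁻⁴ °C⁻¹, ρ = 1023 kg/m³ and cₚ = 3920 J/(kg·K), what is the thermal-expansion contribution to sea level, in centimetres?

about 1.4 cm

Δh = αQ/(ρcₚ) = 2.3×10⁻⁴ × 2.5×10⁸ / (1023 × 3920) ≈ 0.014339 m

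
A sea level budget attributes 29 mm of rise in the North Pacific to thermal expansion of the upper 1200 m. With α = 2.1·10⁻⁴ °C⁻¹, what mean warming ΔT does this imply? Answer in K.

about 0.115 K

ΔT = Δh/(αH) = 0.029 / (2.1×10⁻⁴ × 1200) ≈ 0.1151 K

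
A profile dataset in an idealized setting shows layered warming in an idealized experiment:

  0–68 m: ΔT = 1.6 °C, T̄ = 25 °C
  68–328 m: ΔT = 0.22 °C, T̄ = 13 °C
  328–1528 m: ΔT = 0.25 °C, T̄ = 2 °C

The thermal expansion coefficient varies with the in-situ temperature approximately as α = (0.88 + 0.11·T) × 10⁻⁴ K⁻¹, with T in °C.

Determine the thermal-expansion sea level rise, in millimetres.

Δh = 85.7 mm

Layer 1: α = (0.88 + 0.11×25)×10⁻⁴ = 3.63×10⁻⁴ K⁻¹
Layer 2: α = (0.88 + 0.11×13)×10⁻⁴ = 2.31×10⁻⁴ K⁻¹
Layer 3: α = (0.88 + 0.11×2)×10⁻⁴ = 1.1×10⁻⁴ K⁻¹
Layer 1: 1.6 × 3.63×10⁻⁴ × 68 = 0.0394944 m
68–328 m: 0.22 × 2.31×10⁻⁴ × 260 = 0.0132132 m
328–1528 m: 1200 × 0.25 × 1.1×10⁻⁴ = 0.03300 m
Δh = 0.0394944 + 0.0132132 + 0.03300 = 0.0857076 m ≈ 85.7 mm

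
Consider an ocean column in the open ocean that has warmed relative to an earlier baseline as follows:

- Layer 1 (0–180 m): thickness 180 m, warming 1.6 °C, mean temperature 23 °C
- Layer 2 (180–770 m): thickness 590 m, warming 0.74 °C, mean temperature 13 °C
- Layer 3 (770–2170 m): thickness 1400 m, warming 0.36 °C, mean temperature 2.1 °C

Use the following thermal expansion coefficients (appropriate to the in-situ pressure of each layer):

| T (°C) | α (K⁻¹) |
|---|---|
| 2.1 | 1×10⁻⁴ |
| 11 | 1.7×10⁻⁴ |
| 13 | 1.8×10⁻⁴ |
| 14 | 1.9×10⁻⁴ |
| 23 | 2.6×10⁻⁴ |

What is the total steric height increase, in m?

Δh ≈ 0.204 m

Layer 1 at 23 °C → α = 2.6×10⁻⁴ K⁻¹
Layer 2 at 13 °C → α = 1.8×10⁻⁴ K⁻¹
Layer 3 at 2.1 °C → α = 1×10⁻⁴ K⁻¹
0–180 m: 2.6×10⁻⁴ × 180 × 1.6 = 0.07488 m
Layer 2: 0.74 × 590 × 1.8×10⁻⁴ = 0.078588 m
Layer 3: 1400 × 1×10⁻⁴ × 0.36 = 0.05040 m
Δh = 0.07488 + 0.078588 + 0.05040 = 0.203868 m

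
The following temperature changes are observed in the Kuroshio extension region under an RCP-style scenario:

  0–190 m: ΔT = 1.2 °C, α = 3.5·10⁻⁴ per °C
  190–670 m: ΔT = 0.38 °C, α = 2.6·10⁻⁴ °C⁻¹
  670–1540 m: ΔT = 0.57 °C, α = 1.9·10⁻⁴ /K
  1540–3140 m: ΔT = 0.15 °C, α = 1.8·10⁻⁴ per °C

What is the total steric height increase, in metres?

3.5×10⁻⁴ × 1.2 × 190 = 0.07980 m
Layer 2: 480 × 0.38 × 2.6×10⁻⁴ = 0.047424 m
Layer 3: 0.57 × 1.9×10⁻⁴ × 870 = 0.094221 m
1600 × 1.8×10⁻⁴ × 0.15 = 0.04320 m
Δh = 0.07980 + 0.047424 + 0.094221 + 0.04320 = 0.264645 m ≈ 0.265 m

Δh ≈ 0.265 m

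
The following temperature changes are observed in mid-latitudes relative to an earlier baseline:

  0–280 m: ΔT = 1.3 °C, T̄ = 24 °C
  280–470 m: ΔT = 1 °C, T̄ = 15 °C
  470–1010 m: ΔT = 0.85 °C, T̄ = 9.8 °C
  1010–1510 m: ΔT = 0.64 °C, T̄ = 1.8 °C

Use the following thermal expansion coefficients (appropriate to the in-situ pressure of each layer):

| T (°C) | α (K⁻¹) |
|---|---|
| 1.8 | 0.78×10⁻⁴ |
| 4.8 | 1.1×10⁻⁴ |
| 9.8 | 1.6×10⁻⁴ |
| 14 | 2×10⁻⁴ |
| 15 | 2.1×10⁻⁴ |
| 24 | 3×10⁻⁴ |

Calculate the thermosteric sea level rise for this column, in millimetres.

Layer 1 at 24 °C → α = 3×10⁻⁴ K⁻¹
Layer 2 at 15 °C → α = 2.1×10⁻⁴ K⁻¹
Layer 3 at 9.8 °C → α = 1.6×10⁻⁴ K⁻¹
Layer 4 at 1.8 °C → α = 0.78×10⁻⁴ K⁻¹
Layer 1: 280 × 1.3 × 3×10⁻⁴ = 0.10920 m
280–470 m: 2.1×10⁻⁴ × 190 × 1 = 0.03990 m
1.6×10⁻⁴ × 0.85 × 540 = 0.07344 m
1010–1510 m: 0.64 × 500 × 0.78×10⁻⁴ = 0.02496 m
Δh = 0.10920 + 0.03990 + 0.07344 + 0.02496 = 0.24750 m ≈ 248 mm

248 mm of thermosteric rise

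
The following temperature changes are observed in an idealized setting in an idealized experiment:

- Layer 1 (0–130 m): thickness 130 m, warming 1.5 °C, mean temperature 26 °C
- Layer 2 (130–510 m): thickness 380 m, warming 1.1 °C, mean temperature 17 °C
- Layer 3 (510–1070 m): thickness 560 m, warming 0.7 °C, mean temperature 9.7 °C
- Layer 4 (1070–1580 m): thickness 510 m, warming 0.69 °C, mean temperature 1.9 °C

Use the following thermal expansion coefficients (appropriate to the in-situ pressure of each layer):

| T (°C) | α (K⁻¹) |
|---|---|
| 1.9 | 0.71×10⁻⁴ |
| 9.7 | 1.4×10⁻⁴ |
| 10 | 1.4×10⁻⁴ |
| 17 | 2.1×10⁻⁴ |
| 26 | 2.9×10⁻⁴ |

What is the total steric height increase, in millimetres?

Layer 1 at 26 °C → α = 2.9×10⁻⁴ K⁻¹
Layer 2 at 17 °C → α = 2.1×10⁻⁴ K⁻¹
Layer 3 at 9.7 °C → α = 1.4×10⁻⁴ K⁻¹
Layer 4 at 1.9 °C → α = 0.71×10⁻⁴ K⁻¹
0–130 m: 2.9×10⁻⁴ × 1.5 × 130 = 0.05655 m
Layer 2: 1.1 × 380 × 2.1×10⁻⁴ = 0.08778 m
Layer 3: 560 × 0.7 × 1.4×10⁻⁴ = 0.05488 m
Layer 4: 510 × 0.71×10⁻⁴ × 0.69 = 0.0249849 m
Δh = 0.05655 + 0.08778 + 0.05488 + 0.0249849 = 0.2241949 m

about 224 mm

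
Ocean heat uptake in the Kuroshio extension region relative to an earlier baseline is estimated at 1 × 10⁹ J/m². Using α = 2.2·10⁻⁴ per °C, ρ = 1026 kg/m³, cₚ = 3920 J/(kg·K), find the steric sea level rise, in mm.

Δh = αQ/(ρcₚ) = 2.2×10⁻⁴ × 1×10⁹ / (1026 × 3920) ≈ 0.05470 m

54.7 mm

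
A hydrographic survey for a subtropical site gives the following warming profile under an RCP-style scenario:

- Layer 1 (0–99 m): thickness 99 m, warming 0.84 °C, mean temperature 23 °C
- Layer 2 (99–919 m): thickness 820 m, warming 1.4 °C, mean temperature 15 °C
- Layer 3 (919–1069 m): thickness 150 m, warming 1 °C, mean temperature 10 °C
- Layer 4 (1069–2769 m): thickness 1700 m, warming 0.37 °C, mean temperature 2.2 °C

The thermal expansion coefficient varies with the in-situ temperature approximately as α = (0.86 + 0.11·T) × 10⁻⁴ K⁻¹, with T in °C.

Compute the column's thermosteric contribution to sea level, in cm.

Layer 1: α = (0.86 + 0.11×23)×10⁻⁴ = 3.39×10⁻⁴ K⁻¹
Layer 2: α = (0.86 + 0.11×15)×10⁻⁴ = 2.51×10⁻⁴ K⁻¹
Layer 3: α = (0.86 + 0.11×10)×10⁻⁴ = 1.96×10⁻⁴ K⁻¹
Layer 4: α = (0.86 + 0.11×2.2)×10⁻⁴ = 1.102×10⁻⁴ K⁻¹
99 × 3.39×10⁻⁴ × 0.84 = 0.02819124 m
99–919 m: 820 × 2.51×10⁻⁴ × 1.4 = 0.288148 m
919–1069 m: 1 × 1.96×10⁻⁴ × 150 = 0.02940 m
Layer 4: 1700 × 0.37 × 1.102×10⁻⁴ = 0.0693158 m
Δh = 0.02819124 + 0.288148 + 0.02940 + 0.0693158 = 0.41505504 m

42 cm of thermosteric rise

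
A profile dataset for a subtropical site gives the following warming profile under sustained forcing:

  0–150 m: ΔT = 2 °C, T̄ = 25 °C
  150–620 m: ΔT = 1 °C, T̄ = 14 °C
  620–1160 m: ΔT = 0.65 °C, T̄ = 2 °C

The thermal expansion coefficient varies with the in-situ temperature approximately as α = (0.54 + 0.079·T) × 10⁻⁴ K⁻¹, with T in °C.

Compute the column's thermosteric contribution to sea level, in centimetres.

18 cm

Layer 1: α = (0.54 + 0.079×25)×10⁻⁴ = 2.515×10⁻⁴ K⁻¹
Layer 2: α = (0.54 + 0.079×14)×10⁻⁴ = 1.646×10⁻⁴ K⁻¹
Layer 3: α = (0.54 + 0.079×2)×10⁻⁴ = 0.698×10⁻⁴ K⁻¹
Layer 1: 150 × 2 × 2.515×10⁻⁴ = 0.07545 m
150–620 m: 470 × 1.646×10⁻⁴ × 1 = 0.077362 m
0.698×10⁻⁴ × 0.65 × 540 = 0.0244998 m
Δh = 0.07545 + 0.077362 + 0.0244998 = 0.1773118 m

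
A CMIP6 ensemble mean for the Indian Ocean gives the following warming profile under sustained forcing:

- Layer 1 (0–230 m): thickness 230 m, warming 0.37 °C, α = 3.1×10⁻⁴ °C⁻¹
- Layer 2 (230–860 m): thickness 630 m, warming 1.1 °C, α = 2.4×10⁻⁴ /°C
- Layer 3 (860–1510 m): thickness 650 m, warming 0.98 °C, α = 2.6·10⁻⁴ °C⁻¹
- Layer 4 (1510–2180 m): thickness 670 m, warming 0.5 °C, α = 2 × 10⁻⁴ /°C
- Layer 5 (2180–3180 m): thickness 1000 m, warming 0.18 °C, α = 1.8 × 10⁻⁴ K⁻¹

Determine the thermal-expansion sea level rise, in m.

3.1×10⁻⁴ × 230 × 0.37 = 0.026381 m
630 × 1.1 × 2.4×10⁻⁴ = 0.16632 m
860–1510 m: 2.6×10⁻⁴ × 650 × 0.98 = 0.16562 m
0.5 × 670 × 2×10⁻⁴ = 0.06700 m
Layer 5: 0.18 × 1.8×10⁻⁴ × 1000 = 0.03240 m
Δh = 0.026381 + 0.16632 + 0.16562 + 0.06700 + 0.03240 = 0.457721 m

0.458 m of thermosteric rise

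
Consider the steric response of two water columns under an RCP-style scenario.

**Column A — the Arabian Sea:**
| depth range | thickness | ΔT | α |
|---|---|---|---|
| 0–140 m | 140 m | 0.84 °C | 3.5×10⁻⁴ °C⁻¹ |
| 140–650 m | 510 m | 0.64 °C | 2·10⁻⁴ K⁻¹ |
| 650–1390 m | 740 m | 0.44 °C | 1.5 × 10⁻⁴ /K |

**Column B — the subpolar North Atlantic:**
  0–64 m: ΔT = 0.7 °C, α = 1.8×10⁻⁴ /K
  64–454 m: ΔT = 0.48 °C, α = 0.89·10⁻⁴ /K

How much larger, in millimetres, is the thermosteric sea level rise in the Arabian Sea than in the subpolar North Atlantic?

A 0.84 × 3.5×10⁻⁴ × 140 = 0.04116 m
A Layer 2: 2×10⁻⁴ × 510 × 0.64 = 0.06528 m
A 650–1390 m: 740 × 1.5×10⁻⁴ × 0.44 = 0.04884 m
A total: 0.15528 m
B 0–64 m: 1.8×10⁻⁴ × 64 × 0.7 = 0.008064 m
B 0.48 × 0.89×10⁻⁴ × 390 = 0.0166608 m
B total: 0.0247248 m
Difference: 0.15528 − 0.0247248 = 0.1305552 m

131 mm larger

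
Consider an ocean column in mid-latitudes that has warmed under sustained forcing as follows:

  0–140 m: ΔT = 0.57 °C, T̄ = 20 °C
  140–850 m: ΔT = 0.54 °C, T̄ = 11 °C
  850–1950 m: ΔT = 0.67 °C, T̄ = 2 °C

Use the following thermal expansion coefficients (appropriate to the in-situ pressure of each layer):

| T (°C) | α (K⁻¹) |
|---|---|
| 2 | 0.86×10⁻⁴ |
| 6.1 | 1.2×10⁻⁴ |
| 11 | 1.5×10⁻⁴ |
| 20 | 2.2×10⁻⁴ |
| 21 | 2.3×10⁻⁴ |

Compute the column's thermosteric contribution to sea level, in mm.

138 mm

Layer 1 at 20 °C → α = 2.2×10⁻⁴ K⁻¹
Layer 2 at 11 °C → α = 1.5×10⁻⁴ K⁻¹
Layer 3 at 2 °C → α = 0.86×10⁻⁴ K⁻¹
Layer 1: 0.57 × 2.2×10⁻⁴ × 140 = 0.017556 m
Layer 2: 0.54 × 710 × 1.5×10⁻⁴ = 0.05751 m
0.67 × 0.86×10⁻⁴ × 1100 = 0.063382 m
Δh = 0.017556 + 0.05751 + 0.063382 = 0.138448 m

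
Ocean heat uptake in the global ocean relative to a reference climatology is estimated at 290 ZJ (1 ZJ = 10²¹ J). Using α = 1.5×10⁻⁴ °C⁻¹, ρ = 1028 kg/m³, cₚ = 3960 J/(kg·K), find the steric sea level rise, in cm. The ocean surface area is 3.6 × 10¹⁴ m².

Per unit area: Q = 290×10²¹ / (3.6×10¹⁴) ≈ 8.056×10⁸ J/m²
Δh = αQ/(ρcₚ) = 1.5×10⁻⁴ × 8.056×10⁸ / (1028 × 3960) ≈ 0.029684 m

about 2.97 cm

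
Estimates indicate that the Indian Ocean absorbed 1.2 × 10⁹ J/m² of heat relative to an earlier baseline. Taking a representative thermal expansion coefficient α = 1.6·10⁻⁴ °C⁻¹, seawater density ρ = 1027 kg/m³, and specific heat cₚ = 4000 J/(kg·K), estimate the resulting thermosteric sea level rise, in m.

Δh = αQ/(ρcₚ) = 1.6×10⁻⁴ × 1.2×10⁹ / (1027 × 4000) ≈ 0.046738 m

Δh ≈ 0.0467 m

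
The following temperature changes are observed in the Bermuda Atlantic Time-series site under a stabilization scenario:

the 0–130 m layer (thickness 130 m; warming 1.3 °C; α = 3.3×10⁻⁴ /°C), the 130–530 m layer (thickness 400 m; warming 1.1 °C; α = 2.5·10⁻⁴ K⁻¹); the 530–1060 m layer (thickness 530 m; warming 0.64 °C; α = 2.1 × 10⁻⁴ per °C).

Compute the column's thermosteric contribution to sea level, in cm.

3.3×10⁻⁴ × 130 × 1.3 = 0.05577 m
130–530 m: 2.5×10⁻⁴ × 400 × 1.1 = 0.11000 m
Layer 3: 530 × 0.64 × 2.1×10⁻⁴ = 0.071232 m
Δh = 0.05577 + 0.11000 + 0.071232 = 0.237002 m

Δh = 24 cm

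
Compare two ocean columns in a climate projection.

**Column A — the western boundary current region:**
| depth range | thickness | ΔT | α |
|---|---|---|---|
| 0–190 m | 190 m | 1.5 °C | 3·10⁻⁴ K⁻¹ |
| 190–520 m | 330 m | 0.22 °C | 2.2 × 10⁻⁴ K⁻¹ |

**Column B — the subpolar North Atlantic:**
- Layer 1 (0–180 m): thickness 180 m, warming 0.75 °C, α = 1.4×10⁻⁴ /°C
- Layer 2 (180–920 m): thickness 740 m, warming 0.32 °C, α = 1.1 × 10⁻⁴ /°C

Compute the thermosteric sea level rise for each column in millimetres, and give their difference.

Δh_A ≈ 101 mm, Δh_B ≈ 44.9 mm; difference ≈ 56.5 mm

A 0–190 m: 1.5 × 3×10⁻⁴ × 190 = 0.08550 m
A 0.22 × 2.2×10⁻⁴ × 330 = 0.015972 m
A total: 0.101472 m
B 0–180 m: 1.4×10⁻⁴ × 180 × 0.75 = 0.01890 m
B 180–920 m: 740 × 1.1×10⁻⁴ × 0.32 = 0.026048 m
B total: 0.044948 m
Difference: 0.101472 − 0.044948 = 0.056524 m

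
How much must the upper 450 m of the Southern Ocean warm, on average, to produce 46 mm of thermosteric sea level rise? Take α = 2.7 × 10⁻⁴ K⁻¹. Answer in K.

ΔT = Δh/(αH) = 0.046 / (2.7×10⁻⁴ × 450) ≈ 0.3786 K

0.379 K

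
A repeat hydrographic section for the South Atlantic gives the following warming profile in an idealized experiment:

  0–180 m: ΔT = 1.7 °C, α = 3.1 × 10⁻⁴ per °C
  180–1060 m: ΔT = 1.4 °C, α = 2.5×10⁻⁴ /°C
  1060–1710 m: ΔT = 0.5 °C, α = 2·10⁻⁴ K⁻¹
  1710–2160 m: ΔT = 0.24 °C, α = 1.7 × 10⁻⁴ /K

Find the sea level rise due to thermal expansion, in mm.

Δh ≈ 486 mm

Layer 1: 1.7 × 180 × 3.1×10⁻⁴ = 0.09486 m
180–1060 m: 880 × 2.5×10⁻⁴ × 1.4 = 0.30800 m
1060–1710 m: 650 × 0.5 × 2×10⁻⁴ = 0.06500 m
450 × 0.24 × 1.7×10⁻⁴ = 0.01836 m
Δh = 0.09486 + 0.30800 + 0.06500 + 0.01836 = 0.48622 m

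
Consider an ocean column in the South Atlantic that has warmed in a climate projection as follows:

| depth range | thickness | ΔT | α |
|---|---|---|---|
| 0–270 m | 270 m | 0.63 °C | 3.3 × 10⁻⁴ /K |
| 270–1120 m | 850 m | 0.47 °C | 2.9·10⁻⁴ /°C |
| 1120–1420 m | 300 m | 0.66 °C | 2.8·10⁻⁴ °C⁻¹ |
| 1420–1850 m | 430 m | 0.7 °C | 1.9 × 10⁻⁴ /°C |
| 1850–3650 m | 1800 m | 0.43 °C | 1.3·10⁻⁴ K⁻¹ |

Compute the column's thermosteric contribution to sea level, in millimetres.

270 × 0.63 × 3.3×10⁻⁴ = 0.056133 m
270–1120 m: 0.47 × 2.9×10⁻⁴ × 850 = 0.115855 m
300 × 2.8×10⁻⁴ × 0.66 = 0.05544 m
Layer 4: 0.7 × 1.9×10⁻⁴ × 430 = 0.05719 m
0.43 × 1.3×10⁻⁴ × 1800 = 0.10062 m
Δh = 0.056133 + 0.115855 + 0.05544 + 0.05719 + 0.10062 = 0.385238 m ≈ 390 mm

390 mm of thermosteric rise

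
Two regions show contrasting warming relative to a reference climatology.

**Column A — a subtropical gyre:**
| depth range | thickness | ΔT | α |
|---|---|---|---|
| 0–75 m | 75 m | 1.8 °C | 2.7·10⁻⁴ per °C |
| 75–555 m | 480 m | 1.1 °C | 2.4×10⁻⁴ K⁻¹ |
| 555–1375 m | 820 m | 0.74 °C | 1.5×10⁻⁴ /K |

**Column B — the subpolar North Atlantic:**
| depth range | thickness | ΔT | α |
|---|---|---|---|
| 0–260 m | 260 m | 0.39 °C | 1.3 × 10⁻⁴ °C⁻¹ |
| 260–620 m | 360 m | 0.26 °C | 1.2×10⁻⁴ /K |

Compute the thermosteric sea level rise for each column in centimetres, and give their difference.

Δh_A ≈ 25.4 cm, Δh_B ≈ 2.44 cm; difference ≈ 23.0 cm

A 1.8 × 75 × 2.7×10⁻⁴ = 0.03645 m
A 1.1 × 2.4×10⁻⁴ × 480 = 0.12672 m
A 555–1375 m: 1.5×10⁻⁴ × 0.74 × 820 = 0.09102 m
A total: 0.25419 m
B Layer 1: 1.3×10⁻⁴ × 0.39 × 260 = 0.013182 m
B 0.26 × 360 × 1.2×10⁻⁴ = 0.011232 m
B total: 0.024414 m
Difference: 0.25419 − 0.024414 = 0.229776 m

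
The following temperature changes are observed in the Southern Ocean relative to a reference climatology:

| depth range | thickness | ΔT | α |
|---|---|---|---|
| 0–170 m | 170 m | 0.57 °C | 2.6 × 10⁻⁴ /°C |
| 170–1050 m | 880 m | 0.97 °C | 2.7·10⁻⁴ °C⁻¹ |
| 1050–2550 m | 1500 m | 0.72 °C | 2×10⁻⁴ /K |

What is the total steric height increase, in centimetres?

170 × 2.6×10⁻⁴ × 0.57 = 0.025194 m
880 × 2.7×10⁻⁴ × 0.97 = 0.230472 m
Layer 3: 1500 × 0.72 × 2×10⁻⁴ = 0.21600 m
Δh = 0.025194 + 0.230472 + 0.21600 = 0.471666 m ≈ 47.2 cm

Δh ≈ 47.2 cm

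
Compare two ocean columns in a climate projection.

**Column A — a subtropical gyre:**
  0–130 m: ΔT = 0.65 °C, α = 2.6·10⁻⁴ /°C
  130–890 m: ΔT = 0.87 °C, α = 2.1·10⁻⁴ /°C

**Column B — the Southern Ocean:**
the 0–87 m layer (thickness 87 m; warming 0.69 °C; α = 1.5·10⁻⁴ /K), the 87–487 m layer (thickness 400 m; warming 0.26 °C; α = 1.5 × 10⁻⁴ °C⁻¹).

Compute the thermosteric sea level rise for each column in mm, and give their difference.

A 130 × 0.65 × 2.6×10⁻⁴ = 0.02197 m
A Layer 2: 760 × 0.87 × 2.1×10⁻⁴ = 0.138852 m
A total: 0.160822 m
B 0–87 m: 0.69 × 1.5×10⁻⁴ × 87 = 0.0090045 m
B Layer 2: 1.5×10⁻⁴ × 0.26 × 400 = 0.01560 m
B total: 0.0246045 m
Difference: 0.160822 − 0.0246045 = 0.1362175 m

Δh_A ≈ 160 mm, Δh_B ≈ 25 mm; difference ≈ 140 mm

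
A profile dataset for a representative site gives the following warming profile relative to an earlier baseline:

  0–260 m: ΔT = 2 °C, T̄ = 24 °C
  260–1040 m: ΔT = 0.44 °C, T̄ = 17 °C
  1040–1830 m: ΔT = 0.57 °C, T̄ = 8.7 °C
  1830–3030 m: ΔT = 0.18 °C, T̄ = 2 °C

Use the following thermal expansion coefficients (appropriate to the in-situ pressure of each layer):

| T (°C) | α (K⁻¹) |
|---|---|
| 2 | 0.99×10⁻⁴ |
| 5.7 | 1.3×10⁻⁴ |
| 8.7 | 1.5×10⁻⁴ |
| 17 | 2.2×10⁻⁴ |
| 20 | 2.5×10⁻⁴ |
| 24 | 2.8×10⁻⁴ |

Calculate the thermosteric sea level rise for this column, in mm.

310 mm of thermosteric rise

Layer 1 at 24 °C → α = 2.8×10⁻⁴ K⁻¹
Layer 2 at 17 °C → α = 2.2×10⁻⁴ K⁻¹
Layer 3 at 8.7 °C → α = 1.5×10⁻⁴ K⁻¹
Layer 4 at 2 °C → α = 0.99×10⁻⁴ K⁻¹
2 × 2.8×10⁻⁴ × 260 = 0.14560 m
260–1040 m: 0.44 × 780 × 2.2×10⁻⁴ = 0.075504 m
790 × 1.5×10⁻⁴ × 0.57 = 0.067545 m
0.99×10⁻⁴ × 0.18 × 1200 = 0.021384 m
Δh = 0.14560 + 0.075504 + 0.067545 + 0.021384 = 0.310033 m ≈ 310 mm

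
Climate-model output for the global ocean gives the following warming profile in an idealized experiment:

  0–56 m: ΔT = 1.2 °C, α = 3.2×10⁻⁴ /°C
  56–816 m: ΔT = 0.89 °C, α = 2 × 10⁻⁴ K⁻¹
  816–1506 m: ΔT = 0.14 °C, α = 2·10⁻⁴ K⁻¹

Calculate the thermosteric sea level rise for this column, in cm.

Layer 1: 56 × 1.2 × 3.2×10⁻⁴ = 0.021504 m
760 × 0.89 × 2×10⁻⁴ = 0.13528 m
690 × 0.14 × 2×10⁻⁴ = 0.01932 m
Δh = 0.021504 + 0.13528 + 0.01932 = 0.176104 m

Δh = 18 cm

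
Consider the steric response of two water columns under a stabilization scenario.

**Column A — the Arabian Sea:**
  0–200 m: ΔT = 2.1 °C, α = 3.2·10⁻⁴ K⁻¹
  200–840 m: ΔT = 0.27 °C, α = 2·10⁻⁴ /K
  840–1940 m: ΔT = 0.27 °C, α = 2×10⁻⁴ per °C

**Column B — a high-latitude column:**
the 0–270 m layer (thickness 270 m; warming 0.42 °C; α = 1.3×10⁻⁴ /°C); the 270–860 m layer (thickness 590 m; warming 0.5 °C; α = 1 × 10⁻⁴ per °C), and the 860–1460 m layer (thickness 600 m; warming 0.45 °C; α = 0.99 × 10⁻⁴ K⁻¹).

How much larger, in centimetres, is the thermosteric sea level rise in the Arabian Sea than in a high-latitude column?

A Layer 1: 200 × 2.1 × 3.2×10⁻⁴ = 0.13440 m
A 200–840 m: 640 × 2×10⁻⁴ × 0.27 = 0.03456 m
A 840–1940 m: 0.27 × 1100 × 2×10⁻⁴ = 0.05940 m
A total: 0.22836 m
B 0–270 m: 1.3×10⁻⁴ × 0.42 × 270 = 0.014742 m
B 0.5 × 590 × 1×10⁻⁴ = 0.02950 m
B 0.45 × 600 × 0.99×10⁻⁴ = 0.02673 m
B total: 0.070972 m
Difference: 0.22836 − 0.070972 = 0.157388 m

Δh_A − Δh_B ≈ 16 cm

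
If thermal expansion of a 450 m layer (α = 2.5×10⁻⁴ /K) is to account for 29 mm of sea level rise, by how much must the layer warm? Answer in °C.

0.258 °C

ΔT = Δh/(αH) = 0.029 / (2.5×10⁻⁴ × 450) ≈ 0.2578 °C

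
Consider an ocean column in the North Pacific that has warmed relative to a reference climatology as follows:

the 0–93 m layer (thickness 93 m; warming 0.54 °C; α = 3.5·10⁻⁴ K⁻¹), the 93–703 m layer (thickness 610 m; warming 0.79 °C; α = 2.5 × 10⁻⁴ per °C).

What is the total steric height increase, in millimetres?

Layer 1: 3.5×10⁻⁴ × 0.54 × 93 = 0.017577 m
93–703 m: 0.79 × 2.5×10⁻⁴ × 610 = 0.120475 m
Δh = 0.017577 + 0.120475 = 0.138052 m ≈ 138 mm

Δh ≈ 138 mm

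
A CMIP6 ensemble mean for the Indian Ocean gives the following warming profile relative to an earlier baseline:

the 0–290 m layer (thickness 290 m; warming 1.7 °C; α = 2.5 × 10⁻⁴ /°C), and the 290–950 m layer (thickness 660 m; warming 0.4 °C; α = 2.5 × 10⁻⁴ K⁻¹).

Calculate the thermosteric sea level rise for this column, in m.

0.189 m

1.7 × 2.5×10⁻⁴ × 290 = 0.12325 m
Layer 2: 660 × 2.5×10⁻⁴ × 0.4 = 0.06600 m
Δh = 0.12325 + 0.06600 = 0.18925 m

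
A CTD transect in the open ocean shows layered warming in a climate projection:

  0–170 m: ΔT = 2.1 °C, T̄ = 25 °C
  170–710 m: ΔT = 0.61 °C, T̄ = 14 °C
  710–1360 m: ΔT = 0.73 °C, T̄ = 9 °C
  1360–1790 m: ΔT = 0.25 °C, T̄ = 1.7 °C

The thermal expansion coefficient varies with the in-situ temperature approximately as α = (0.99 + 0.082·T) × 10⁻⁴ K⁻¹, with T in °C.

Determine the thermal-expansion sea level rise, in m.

Layer 1: α = (0.99 + 0.082×25)×10⁻⁴ = 3.04×10⁻⁴ K⁻¹
Layer 2: α = (0.99 + 0.082×14)×10⁻⁴ = 2.138×10⁻⁴ K⁻¹
Layer 3: α = (0.99 + 0.082×9)×10⁻⁴ = 1.728×10⁻⁴ K⁻¹
Layer 4: α = (0.99 + 0.082×1.7)×10⁻⁴ = 1.1294×10⁻⁴ K⁻¹
2.1 × 170 × 3.04×10⁻⁴ = 0.108528 m
Layer 2: 540 × 2.138×10⁻⁴ × 0.61 = 0.07042572 m
Layer 3: 0.73 × 650 × 1.728×10⁻⁴ = 0.0819936 m
1360–1790 m: 1.1294×10⁻⁴ × 0.25 × 430 = 0.01214105 m
Δh = 0.108528 + 0.07042572 + 0.0819936 + 0.01214105 = 0.27308837 m ≈ 0.273 m

Δh = 0.273 m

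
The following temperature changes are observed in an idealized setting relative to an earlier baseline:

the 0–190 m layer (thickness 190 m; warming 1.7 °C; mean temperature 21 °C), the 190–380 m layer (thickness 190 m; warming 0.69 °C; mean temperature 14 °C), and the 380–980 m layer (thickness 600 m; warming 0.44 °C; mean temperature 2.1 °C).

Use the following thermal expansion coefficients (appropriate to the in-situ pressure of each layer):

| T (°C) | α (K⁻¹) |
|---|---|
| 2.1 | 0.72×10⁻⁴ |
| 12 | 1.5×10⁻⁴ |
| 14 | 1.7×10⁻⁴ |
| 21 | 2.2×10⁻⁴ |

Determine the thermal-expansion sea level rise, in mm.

Layer 1 at 21 °C → α = 2.2×10⁻⁴ K⁻¹
Layer 2 at 14 °C → α = 1.7×10⁻⁴ K⁻¹
Layer 3 at 2.1 °C → α = 0.72×10⁻⁴ K⁻¹
0–190 m: 1.7 × 190 × 2.2×10⁻⁴ = 0.07106 m
1.7×10⁻⁴ × 190 × 0.69 = 0.022287 m
Layer 3: 600 × 0.44 × 0.72×10⁻⁴ = 0.019008 m
Δh = 0.07106 + 0.022287 + 0.019008 = 0.112355 m

Δh ≈ 112 mm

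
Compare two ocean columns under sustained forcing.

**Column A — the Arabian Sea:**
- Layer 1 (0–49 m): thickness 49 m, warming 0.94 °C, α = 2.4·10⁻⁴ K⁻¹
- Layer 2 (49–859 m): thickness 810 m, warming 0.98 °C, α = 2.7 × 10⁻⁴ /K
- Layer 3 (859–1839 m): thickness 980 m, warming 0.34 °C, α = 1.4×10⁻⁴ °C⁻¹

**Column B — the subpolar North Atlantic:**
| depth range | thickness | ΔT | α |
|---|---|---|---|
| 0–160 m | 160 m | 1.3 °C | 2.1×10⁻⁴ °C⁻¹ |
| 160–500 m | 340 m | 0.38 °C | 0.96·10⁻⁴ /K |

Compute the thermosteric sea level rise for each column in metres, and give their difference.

Δh_A ≈ 0.27 m, Δh_B ≈ 0.056 m; difference ≈ 0.22 m

A 0–49 m: 2.4×10⁻⁴ × 0.94 × 49 = 0.0110544 m
A 49–859 m: 810 × 2.7×10⁻⁴ × 0.98 = 0.214326 m
A 980 × 0.34 × 1.4×10⁻⁴ = 0.046648 m
A total: 0.2720284 m
B Layer 1: 1.3 × 2.1×10⁻⁴ × 160 = 0.04368 m
B 160–500 m: 0.38 × 340 × 0.96×10⁻⁴ = 0.0124032 m
B total: 0.0560832 m
Difference: 0.2720284 − 0.0560832 = 0.2159452 m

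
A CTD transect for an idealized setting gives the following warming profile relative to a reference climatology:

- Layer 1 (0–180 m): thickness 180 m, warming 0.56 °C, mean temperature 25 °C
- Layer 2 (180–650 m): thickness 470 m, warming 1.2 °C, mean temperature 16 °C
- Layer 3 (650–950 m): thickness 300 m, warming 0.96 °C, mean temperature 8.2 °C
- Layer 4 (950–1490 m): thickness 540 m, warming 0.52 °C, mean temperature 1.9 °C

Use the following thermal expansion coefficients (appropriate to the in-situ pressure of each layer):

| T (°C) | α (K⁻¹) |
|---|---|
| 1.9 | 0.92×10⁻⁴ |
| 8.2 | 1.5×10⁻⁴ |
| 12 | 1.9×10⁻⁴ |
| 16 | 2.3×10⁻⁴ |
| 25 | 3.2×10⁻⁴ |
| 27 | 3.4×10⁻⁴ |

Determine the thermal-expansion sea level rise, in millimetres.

Layer 1 at 25 °C → α = 3.2×10⁻⁴ K⁻¹
Layer 2 at 16 °C → α = 2.3×10⁻⁴ K⁻¹
Layer 3 at 8.2 °C → α = 1.5×10⁻⁴ K⁻¹
Layer 4 at 1.9 °C → α = 0.92×10⁻⁴ K⁻¹
0–180 m: 0.56 × 3.2×10⁻⁴ × 180 = 0.032256 m
180–650 m: 1.2 × 470 × 2.3×10⁻⁴ = 0.12972 m
650–950 m: 1.5×10⁻⁴ × 0.96 × 300 = 0.04320 m
950–1490 m: 0.52 × 540 × 0.92×10⁻⁴ = 0.0258336 m
Δh = 0.032256 + 0.12972 + 0.04320 + 0.0258336 = 0.2310096 m

about 231 mm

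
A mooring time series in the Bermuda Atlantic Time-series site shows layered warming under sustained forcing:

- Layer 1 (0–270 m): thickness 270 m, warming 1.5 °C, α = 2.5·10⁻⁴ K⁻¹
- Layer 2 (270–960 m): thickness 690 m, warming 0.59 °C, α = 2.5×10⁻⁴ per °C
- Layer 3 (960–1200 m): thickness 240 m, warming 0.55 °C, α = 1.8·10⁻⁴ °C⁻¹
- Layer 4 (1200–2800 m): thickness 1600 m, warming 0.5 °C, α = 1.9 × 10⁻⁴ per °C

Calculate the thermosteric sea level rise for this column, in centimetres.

Δh = 37.9 cm

Layer 1: 270 × 2.5×10⁻⁴ × 1.5 = 0.10125 m
Layer 2: 2.5×10⁻⁴ × 690 × 0.59 = 0.101775 m
Layer 3: 0.55 × 240 × 1.8×10⁻⁴ = 0.02376 m
Layer 4: 1600 × 1.9×10⁻⁴ × 0.5 = 0.15200 m
Δh = 0.10125 + 0.101775 + 0.02376 + 0.15200 = 0.378785 m ≈ 37.9 cm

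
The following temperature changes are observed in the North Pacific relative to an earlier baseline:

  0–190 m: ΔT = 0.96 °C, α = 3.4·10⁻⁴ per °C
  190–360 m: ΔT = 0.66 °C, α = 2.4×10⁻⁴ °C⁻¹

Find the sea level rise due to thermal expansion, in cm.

Layer 1: 3.4×10⁻⁴ × 0.96 × 190 = 0.062016 m
190–360 m: 170 × 2.4×10⁻⁴ × 0.66 = 0.026928 m
Δh = 0.062016 + 0.026928 = 0.088944 m ≈ 8.89 cm

8.89 cm of thermosteric rise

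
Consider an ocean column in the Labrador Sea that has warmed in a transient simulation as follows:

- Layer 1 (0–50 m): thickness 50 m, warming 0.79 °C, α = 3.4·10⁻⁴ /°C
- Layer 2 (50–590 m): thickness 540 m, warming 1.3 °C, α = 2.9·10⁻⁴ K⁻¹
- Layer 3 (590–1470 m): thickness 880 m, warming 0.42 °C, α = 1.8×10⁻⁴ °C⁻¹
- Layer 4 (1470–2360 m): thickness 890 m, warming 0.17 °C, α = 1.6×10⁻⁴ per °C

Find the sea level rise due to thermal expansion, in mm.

0–50 m: 50 × 0.79 × 3.4×10⁻⁴ = 0.01343 m
Layer 2: 540 × 1.3 × 2.9×10⁻⁴ = 0.20358 m
590–1470 m: 880 × 1.8×10⁻⁴ × 0.42 = 0.066528 m
1470–2360 m: 890 × 1.6×10⁻⁴ × 0.17 = 0.024208 m
Δh = 0.01343 + 0.20358 + 0.066528 + 0.024208 = 0.307746 m

Δh ≈ 310 mm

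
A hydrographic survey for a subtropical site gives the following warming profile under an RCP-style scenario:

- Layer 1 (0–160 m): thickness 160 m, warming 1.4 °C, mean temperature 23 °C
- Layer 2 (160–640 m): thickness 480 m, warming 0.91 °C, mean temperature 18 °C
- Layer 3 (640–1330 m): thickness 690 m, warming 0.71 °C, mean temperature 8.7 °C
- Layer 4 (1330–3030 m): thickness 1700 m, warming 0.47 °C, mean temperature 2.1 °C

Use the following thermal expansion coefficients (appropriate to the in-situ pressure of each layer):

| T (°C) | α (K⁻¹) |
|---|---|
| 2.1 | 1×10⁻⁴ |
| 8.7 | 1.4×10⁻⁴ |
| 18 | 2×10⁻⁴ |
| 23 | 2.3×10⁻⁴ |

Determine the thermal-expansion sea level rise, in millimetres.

about 290 mm

Layer 1 at 23 °C → α = 2.3×10⁻⁴ K⁻¹
Layer 2 at 18 °C → α = 2×10⁻⁴ K⁻¹
Layer 3 at 8.7 °C → α = 1.4×10⁻⁴ K⁻¹
Layer 4 at 2.1 °C → α = 1×10⁻⁴ K⁻¹
1.4 × 2.3×10⁻⁴ × 160 = 0.05152 m
Layer 2: 2×10⁻⁴ × 480 × 0.91 = 0.08736 m
Layer 3: 690 × 0.71 × 1.4×10⁻⁴ = 0.068586 m
1330–3030 m: 0.47 × 1700 × 1×10⁻⁴ = 0.07990 m
Δh = 0.05152 + 0.08736 + 0.068586 + 0.07990 = 0.287366 m ≈ 290 mm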